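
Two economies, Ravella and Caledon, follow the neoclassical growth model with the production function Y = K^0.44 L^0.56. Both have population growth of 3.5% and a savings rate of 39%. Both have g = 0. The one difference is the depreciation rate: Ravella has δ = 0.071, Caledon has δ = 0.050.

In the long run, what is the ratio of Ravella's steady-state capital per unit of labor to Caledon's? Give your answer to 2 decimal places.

k*_R / k*_C ≈ 0.67

Steady-state k* = [s/(n + δ)]^(1/(1−α)), so the ratio is [ (s_R/(n + δ)_R) / (s_C/(n + δ)_C) ]^1.7857.
s_R/(n + δ)_R = 0.39/0.106 = 3.6792; s_C/(n + δ)_C = 0.39/0.085 = 4.5882.
Ratio = (3.6792/4.5882)^1.7857 = 0.8019^1.7857 ≈ 0.6742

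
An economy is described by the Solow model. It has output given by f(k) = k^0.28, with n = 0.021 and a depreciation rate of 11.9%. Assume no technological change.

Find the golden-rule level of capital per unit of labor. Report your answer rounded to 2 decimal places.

k_gold ≈ 2.62

The golden rule sets f'(k) = n + δ, i.e. α·k^(α−1) = n + δ.
So k^(1−α) = α / (n + δ) = 0.28 / 0.140 = 2.0000.
k_gold = 2.0000^(1/0.72) ≈ 2.6188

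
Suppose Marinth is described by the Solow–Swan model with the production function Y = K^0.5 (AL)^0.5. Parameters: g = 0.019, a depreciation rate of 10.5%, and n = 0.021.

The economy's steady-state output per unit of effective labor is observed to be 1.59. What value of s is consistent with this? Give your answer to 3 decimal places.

Steady state requires s·f(k) = (n + g + δ)·k, i.e. s·k^α = (n + g + δ)·k.
Since y* = [s/(n + g + δ)]^(α/(1−α)), we have s/(n + g + δ) = (y*)^((1−α)/α) = 1.59^1 = 1.5900.
Therefore s = 1.5900 × (n + g + δ) = 1.5900 × 0.145 = 0.2306.

s ≈ 0.231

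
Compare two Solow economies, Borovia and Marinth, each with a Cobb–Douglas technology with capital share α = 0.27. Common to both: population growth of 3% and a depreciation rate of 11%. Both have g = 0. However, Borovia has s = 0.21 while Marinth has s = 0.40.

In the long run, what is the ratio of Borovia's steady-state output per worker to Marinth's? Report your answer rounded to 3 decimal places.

Steady-state y* = [s/(n + δ)]^(α/(1−α)), so the ratio is [ (s_B/(n + δ)_B) / (s_M/(n + δ)_M) ]^0.3699.
s_B/(n + δ)_B = 0.21/0.140 = 1.5000; s_M/(n + δ)_M = 0.40/0.140 = 2.8571.
Ratio = (1.5000/2.8571)^0.3699 = 0.5250^0.3699 ≈ 0.7879

y*_B / y*_M ≈ 0.788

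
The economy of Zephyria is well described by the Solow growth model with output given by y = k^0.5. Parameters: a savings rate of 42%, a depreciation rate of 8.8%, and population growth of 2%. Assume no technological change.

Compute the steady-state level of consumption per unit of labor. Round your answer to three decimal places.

At the steady state, Δk = 0, so s·k^α = (n + δ)·k.
Dividing both sides by k: k^(1−α) = s / (n + δ).
k^0.5 = 0.42 / (0.020 + 0.088) = 0.42 / 0.108 = 3.8889
k* = 3.8889^(1/0.5) ≈ 15.1235
y* = (k*)^α = 15.1235^0.5 ≈ 3.8889
c* = (1 − s)·y* = (1 − 0.42) × 3.8889 ≈ 2.2556

c* = 2.256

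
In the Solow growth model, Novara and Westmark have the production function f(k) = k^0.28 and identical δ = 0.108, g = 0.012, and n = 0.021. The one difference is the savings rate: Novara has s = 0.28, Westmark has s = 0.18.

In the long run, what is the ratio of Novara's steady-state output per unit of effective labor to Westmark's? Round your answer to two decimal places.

Steady-state y* = [s/(n + g + δ)]^(α/(1−α)), so the ratio is [ (s_N/(n + g + δ)_N) / (s_W/(n + g + δ)_W) ]^0.3889.
s_N/(n + g + δ)_N = 0.28/0.141 = 1.9858; s_W/(n + g + δ)_W = 0.18/0.141 = 1.2766.
Ratio = (1.9858/1.2766)^0.3889 = 1.5555^0.3889 ≈ 1.1875

ratio ≈ 1.19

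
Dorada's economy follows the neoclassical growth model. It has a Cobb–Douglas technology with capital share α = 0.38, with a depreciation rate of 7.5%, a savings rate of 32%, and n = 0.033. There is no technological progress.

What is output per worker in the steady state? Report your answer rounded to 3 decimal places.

Steady state requires s·f(k) = (n + δ)·k, i.e. s·k^α = (n + δ)·k.
Dividing both sides by k: k^(1−α) = s / (n + δ).
k^0.62 = 0.32 / (0.033 + 0.075) = 0.32 / 0.108 = 2.9630
k* = 2.9630^(1/0.62) ≈ 5.7658
y* = (k*)^α = 5.7658^0.38 ≈ 1.9459

y* ≈ 1.946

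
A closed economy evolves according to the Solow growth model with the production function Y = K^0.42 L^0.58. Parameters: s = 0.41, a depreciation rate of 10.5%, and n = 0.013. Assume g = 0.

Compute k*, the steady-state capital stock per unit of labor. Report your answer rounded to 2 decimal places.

k* ≈ 8.56

In steady state, investment equals break-even investment: s·k^α = (n + δ)·k.
Rearranging, k^(1−α) = s / (n + δ).
k^0.58 = 0.41 / (0.013 + 0.105) = 0.41 / 0.118 = 3.4746
k* = 3.4746^(1/0.58) ≈ 8.5624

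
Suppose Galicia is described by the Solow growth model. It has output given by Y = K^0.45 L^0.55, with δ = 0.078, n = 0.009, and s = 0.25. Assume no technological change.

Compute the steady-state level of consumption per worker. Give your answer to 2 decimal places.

Steady state requires s·f(k) = (n + δ)·k, i.e. s·k^α = (n + δ)·k.
Rearranging, k^(1−α) = s / (n + δ).
k^0.55 = 0.25 / (0.009 + 0.078) = 0.25 / 0.087 = 2.8736
k* = 2.8736^(1/0.55) ≈ 6.8156
y* = (k*)^α = 6.8156^0.45 ≈ 2.3718
c* = (1 − s)·y* = (1 − 0.25) × 2.3718 ≈ 1.7789

c* ≈ 1.78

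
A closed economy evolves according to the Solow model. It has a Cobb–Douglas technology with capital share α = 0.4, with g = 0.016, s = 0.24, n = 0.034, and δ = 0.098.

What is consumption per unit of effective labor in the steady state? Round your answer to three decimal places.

In steady state, investment equals break-even investment: s·k^α = (n + g + δ)·k.
Dividing both sides by k: k^(1−α) = s / (n + g + δ).
k^0.6 = 0.24 / (0.034 + 0.016 + 0.098) = 0.24 / 0.148 = 1.6216
k* = 1.6216^(1/0.6) ≈ 2.2382
y* = (k*)^α = 2.2382^0.4 ≈ 1.3803
c* = (1 − s)·y* = (1 − 0.24) × 1.3803 ≈ 1.0490

c* = 1.049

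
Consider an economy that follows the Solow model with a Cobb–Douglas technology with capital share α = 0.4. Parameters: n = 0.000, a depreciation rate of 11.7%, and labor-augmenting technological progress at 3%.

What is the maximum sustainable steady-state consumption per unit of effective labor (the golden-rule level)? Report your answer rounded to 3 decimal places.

At the golden rule, f'(k) = n + g + δ, so α·k^(α−1) = n + g + δ and k_gold = (α/(n + g + δ))^(1/(1−α)).
k_gold = (0.4/0.147)^(1/0.6) = 2.7211^1.6667 ≈ 5.3038
c_gold = f(k_gold) − (n + g + δ)·k_gold = 1.9491 − 0.147×5.3038 ≈ 1.1694

c_gold ≈ 1.169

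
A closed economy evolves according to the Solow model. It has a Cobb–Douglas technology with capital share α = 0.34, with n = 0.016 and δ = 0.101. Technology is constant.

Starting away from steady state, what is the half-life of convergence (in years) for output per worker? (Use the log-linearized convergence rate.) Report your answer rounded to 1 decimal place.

Near the steady state the convergence rate is λ = (1 − α)(n + δ).
λ = (1 − 0.34) × 0.117 = 0.66 × 0.117 = 0.07722
Half-life = ln 2 / λ = 0.6931 / 0.07722 ≈ 8.98 years

half-life ≈ 9.0 years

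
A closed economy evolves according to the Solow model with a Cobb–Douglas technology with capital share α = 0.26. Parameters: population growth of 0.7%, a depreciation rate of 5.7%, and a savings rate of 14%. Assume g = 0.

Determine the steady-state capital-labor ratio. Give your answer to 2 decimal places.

At the steady state, Δk = 0, so s·k^α = (n + δ)·k.
Dividing both sides by k: k^(1−α) = s / (n + δ).
k^0.74 = 0.14 / (0.007 + 0.057) = 0.14 / 0.064 = 2.1875
k* = 2.1875^(1/0.74) ≈ 2.8800

k* = 2.88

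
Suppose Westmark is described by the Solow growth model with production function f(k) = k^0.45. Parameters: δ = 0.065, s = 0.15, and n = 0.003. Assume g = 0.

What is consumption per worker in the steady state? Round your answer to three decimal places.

c* = 1.624

Steady state requires s·f(k) = (n + δ)·k, i.e. s·k^α = (n + δ)·k.
Dividing both sides by k: k^(1−α) = s / (n + δ).
k^0.55 = 0.15 / (0.003 + 0.065) = 0.15 / 0.068 = 2.2059
k* = 2.2059^(1/0.55) ≈ 4.2141
y* = (k*)^α = 4.2141^0.45 ≈ 1.9104
c* = (1 − s)·y* = (1 − 0.15) × 1.9104 ≈ 1.6238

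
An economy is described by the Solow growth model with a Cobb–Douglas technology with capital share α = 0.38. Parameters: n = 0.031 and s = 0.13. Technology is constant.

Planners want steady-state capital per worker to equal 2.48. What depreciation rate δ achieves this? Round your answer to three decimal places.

δ ≈ 0.043

At the steady state, Δk = 0, so s·k^α = (n + δ)·k.
So s / (n + δ) = (k*)^(1−α) = 2.48^0.62 = 1.7561.
Therefore n + δ = s / 1.7561 = 0.13 / 1.7561 = 0.0740, so δ = 0.0740 − 0.031 = 0.0430.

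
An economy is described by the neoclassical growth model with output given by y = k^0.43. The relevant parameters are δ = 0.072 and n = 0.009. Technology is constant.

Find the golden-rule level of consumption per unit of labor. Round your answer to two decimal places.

At the golden rule, f'(k) = n + δ, so α·k^(α−1) = n + δ and k_gold = (α/(n + δ))^(1/(1−α)).
k_gold = (0.43/0.081)^(1/0.57) = 5.3086^1.7544 ≈ 18.7027
c_gold = f(k_gold) − (n + δ)·k_gold = 3.5231 − 0.081×18.7027 ≈ 2.0082

c_gold ≈ 2.01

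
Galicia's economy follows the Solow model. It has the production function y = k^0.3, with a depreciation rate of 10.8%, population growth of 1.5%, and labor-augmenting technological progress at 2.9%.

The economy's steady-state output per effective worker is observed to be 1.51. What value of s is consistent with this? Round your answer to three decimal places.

s ≈ 0.398

In steady state, investment equals break-even investment: s·k^α = (n + g + δ)·k.
Since y* = [s/(n + g + δ)]^(α/(1−α)), we have s/(n + g + δ) = (y*)^((1−α)/α) = 1.51^2.3333 = 2.6158.
Therefore s = 2.6158 × (n + g + δ) = 2.6158 × 0.152 = 0.3976.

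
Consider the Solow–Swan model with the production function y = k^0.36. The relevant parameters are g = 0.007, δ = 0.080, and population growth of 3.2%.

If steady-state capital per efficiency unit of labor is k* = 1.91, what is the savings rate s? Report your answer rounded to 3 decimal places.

s ≈ 0.180

Steady state requires s·f(k) = (n + g + δ)·k, i.e. s·k^α = (n + g + δ)·k.
So s / (n + g + δ) = (k*)^(1−α) = 1.91^0.64 = 1.5131.
Therefore s = 1.5131 × (n + g + δ) = 1.5131 × 0.119 = 0.1801.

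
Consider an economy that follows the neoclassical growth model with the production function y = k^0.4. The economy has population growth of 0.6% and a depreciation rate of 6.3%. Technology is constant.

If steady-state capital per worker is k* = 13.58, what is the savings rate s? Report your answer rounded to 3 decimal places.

At the steady state, Δk = 0, so s·k^α = (n + δ)·k.
So s / (n + δ) = (k*)^(1−α) = 13.58^0.6 = 4.7834.
Therefore s = 4.7834 × (n + δ) = 4.7834 × 0.069 = 0.3301.

s ≈ 0.330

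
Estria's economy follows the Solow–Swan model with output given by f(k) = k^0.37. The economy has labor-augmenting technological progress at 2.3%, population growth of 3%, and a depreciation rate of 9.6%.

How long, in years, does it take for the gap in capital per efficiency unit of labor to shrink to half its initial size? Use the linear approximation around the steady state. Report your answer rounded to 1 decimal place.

about 7.4 years

Near the steady state the convergence rate is λ = (1 − α)(n + g + δ).
λ = (1 − 0.37) × 0.149 = 0.63 × 0.149 = 0.09387
Half-life = ln 2 / λ = 0.6931 / 0.09387 ≈ 7.38 years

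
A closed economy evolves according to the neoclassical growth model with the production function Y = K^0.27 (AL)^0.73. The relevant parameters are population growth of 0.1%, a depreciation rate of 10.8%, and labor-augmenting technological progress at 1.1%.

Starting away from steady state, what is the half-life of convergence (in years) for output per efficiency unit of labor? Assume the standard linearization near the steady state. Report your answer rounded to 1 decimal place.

Near the steady state the convergence rate is λ = (1 − α)(n + g + δ).
λ = (1 − 0.27) × 0.120 = 0.73 × 0.120 = 0.0876
Half-life = ln 2 / λ = 0.6931 / 0.0876 ≈ 7.91 years

half-life ≈ 7.9 years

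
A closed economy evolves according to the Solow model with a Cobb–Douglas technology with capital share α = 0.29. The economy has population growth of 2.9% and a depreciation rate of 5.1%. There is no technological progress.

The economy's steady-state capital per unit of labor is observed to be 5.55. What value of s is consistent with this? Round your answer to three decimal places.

Steady state requires s·f(k) = (n + δ)·k, i.e. s·k^α = (n + δ)·k.
So s / (n + δ) = (k*)^(1−α) = 5.55^0.71 = 3.3764.
Therefore s = 3.3764 × (n + δ) = 3.3764 × 0.080 = 0.2701.

s ≈ 0.270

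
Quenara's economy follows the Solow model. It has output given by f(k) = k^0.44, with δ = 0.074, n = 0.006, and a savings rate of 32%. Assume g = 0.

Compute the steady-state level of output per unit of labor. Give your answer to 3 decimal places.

y* = 2.972

In steady state, investment equals break-even investment: s·k^α = (n + δ)·k.
Dividing both sides by k: k^(1−α) = s / (n + δ).
k^0.56 = 0.32 / (0.006 + 0.074) = 0.32 / 0.080 = 4.0000
k* = 4.0000^(1/0.56) ≈ 11.8880
y* = (k*)^α = 11.8880^0.44 ≈ 2.9720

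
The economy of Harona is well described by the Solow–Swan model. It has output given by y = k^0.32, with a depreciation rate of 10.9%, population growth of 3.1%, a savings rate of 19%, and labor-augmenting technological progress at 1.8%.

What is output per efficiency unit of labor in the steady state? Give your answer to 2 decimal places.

At the steady state, Δk = 0, so s·k^α = (n + g + δ)·k.
Rearranging, k^(1−α) = s / (n + g + δ).
k^0.68 = 0.19 / (0.031 + 0.018 + 0.109) = 0.19 / 0.158 = 1.2025
k* = 1.2025^(1/0.68) ≈ 1.3115
y* = (k*)^α = 1.3115^0.32 ≈ 1.0907

y* = 1.09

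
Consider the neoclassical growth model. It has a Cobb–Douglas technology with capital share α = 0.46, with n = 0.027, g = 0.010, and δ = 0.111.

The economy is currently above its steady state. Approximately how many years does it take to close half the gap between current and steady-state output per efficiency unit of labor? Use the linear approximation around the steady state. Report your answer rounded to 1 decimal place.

Near the steady state the convergence rate is λ = (1 − α)(n + g + δ).
λ = (1 − 0.46) × 0.148 = 0.54 × 0.148 = 0.07992
Half-life = ln 2 / λ = 0.6931 / 0.07992 ≈ 8.67 years

half-life ≈ 8.7 years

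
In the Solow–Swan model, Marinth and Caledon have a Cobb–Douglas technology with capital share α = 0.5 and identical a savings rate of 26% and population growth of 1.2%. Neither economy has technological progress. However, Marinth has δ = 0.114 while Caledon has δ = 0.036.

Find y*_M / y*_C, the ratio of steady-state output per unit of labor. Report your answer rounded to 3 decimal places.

Steady-state y* = [s/(n + δ)]^(α/(1−α)), so the ratio is [ (s_M/(n + δ)_M) / (s_C/(n + δ)_C) ]^1.
s_M/(n + δ)_M = 0.26/0.126 = 2.0635; s_C/(n + δ)_C = 0.26/0.048 = 5.4167.
Ratio = (2.0635/5.4167)^1 = 0.3810^1 ≈ 0.3810

y*_M / y*_C ≈ 0.381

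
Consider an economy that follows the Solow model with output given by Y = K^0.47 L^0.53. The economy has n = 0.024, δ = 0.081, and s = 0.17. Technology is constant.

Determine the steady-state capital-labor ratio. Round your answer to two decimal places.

At the steady state, Δk = 0, so s·k^α = (n + δ)·k.
Dividing both sides by k: k^(1−α) = s / (n + δ).
k^0.53 = 0.17 / (0.024 + 0.081) = 0.17 / 0.105 = 1.6190
k* = 1.6190^(1/0.53) ≈ 2.4820

k* = 2.48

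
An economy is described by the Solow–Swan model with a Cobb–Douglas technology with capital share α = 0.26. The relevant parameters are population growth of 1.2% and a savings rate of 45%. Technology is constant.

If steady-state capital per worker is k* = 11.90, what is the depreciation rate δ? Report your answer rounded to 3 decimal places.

δ ≈ 0.060

In steady state, investment equals break-even investment: s·k^α = (n + δ)·k.
So s / (n + δ) = (k*)^(1−α) = 11.90^0.74 = 6.2504.
Therefore n + δ = s / 6.2504 = 0.45 / 6.2504 = 0.0720, so δ = 0.0720 − 0.012 = 0.0600.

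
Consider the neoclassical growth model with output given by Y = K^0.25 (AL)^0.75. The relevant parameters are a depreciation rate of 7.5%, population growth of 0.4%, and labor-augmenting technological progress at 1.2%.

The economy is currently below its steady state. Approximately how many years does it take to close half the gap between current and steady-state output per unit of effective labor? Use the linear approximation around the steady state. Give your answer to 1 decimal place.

half-life ≈ 10.2 years

Near the steady state the convergence rate is λ = (1 − α)(n + g + δ).
λ = (1 − 0.25) × 0.091 = 0.75 × 0.091 = 0.06825
Half-life = ln 2 / λ = 0.6931 / 0.06825 ≈ 10.16 years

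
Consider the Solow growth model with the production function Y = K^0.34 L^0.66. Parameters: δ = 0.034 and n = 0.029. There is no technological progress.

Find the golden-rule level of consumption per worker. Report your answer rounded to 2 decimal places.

c_gold ≈ 1.57

At the golden rule, f'(k) = n + δ, so α·k^(α−1) = n + δ and k_gold = (α/(n + δ))^(1/(1−α)).
k_gold = (0.34/0.063)^(1/0.66) = 5.3968^1.5152 ≈ 12.8627
c_gold = f(k_gold) − (n + δ)·k_gold = 2.3833 − 0.063×12.8627 ≈ 1.5729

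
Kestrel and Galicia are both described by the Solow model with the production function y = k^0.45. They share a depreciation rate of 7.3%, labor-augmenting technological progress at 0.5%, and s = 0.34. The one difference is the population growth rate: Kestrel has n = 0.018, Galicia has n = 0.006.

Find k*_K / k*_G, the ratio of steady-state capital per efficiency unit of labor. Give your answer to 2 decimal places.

ratio ≈ 0.78

Steady-state k* = [s/(n + g + δ)]^(1/(1−α)), so the ratio is [ (s_K/(n + g + δ)_K) / (s_G/(n + g + δ)_G) ]^1.8182.
s_K/(n + g + δ)_K = 0.34/0.096 = 3.5417; s_G/(n + g + δ)_G = 0.34/0.084 = 4.0476.
Ratio = (3.5417/4.0476)^1.8182 = 0.8750^1.8182 ≈ 0.7844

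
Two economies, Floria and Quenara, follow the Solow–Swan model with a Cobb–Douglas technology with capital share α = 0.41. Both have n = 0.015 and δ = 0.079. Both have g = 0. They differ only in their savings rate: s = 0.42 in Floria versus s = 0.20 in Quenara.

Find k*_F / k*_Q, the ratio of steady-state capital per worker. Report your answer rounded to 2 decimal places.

k*_F / k*_Q ≈ 3.52

Steady-state k* = [s/(n + δ)]^(1/(1−α)), so the ratio is [ (s_F/(n + δ)_F) / (s_Q/(n + δ)_Q) ]^1.6949.
s_F/(n + δ)_F = 0.42/0.094 = 4.4681; s_Q/(n + δ)_Q = 0.20/0.094 = 2.1277.
Ratio = (4.4681/2.1277)^1.6949 = 2.1000^1.6949 ≈ 3.5167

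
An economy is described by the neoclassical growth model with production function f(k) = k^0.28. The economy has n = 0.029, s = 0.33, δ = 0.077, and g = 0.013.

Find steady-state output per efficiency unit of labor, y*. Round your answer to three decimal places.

At the steady state, Δk = 0, so s·k^α = (n + g + δ)·k.
Dividing both sides by k: k^(1−α) = s / (n + g + δ).
k^0.72 = 0.33 / (0.029 + 0.013 + 0.077) = 0.33 / 0.119 = 2.7731
k* = 2.7731^(1/0.72) ≈ 4.1232
y* = (k*)^α = 4.1232^0.28 ≈ 1.4868

y* = 1.487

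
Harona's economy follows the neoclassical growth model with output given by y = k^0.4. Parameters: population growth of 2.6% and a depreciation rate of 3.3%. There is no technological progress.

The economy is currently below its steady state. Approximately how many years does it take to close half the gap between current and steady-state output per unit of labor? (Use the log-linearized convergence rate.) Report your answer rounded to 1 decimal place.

Near the steady state the convergence rate is λ = (1 − α)(n + δ).
λ = (1 − 0.4) × 0.059 = 0.6 × 0.059 = 0.0354
Half-life = ln 2 / λ = 0.6931 / 0.0354 ≈ 19.58 years

half-life ≈ 19.6 years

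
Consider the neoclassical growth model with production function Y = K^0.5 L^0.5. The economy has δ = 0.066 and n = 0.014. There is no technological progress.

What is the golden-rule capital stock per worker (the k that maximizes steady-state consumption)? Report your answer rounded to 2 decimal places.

k_gold ≈ 39.06

The golden rule sets f'(k) = n + δ, i.e. α·k^(α−1) = n + δ.
So k^(1−α) = α / (n + δ) = 0.5 / 0.080 = 6.2500.
k_gold = 6.2500^(1/0.5) ≈ 39.0625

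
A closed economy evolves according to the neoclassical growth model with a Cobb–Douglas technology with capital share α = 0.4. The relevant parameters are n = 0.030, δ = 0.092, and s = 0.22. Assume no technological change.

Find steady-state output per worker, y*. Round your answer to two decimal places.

y* ≈ 1.48

At the steady state, Δk = 0, so s·k^α = (n + δ)·k.
Rearranging, k^(1−α) = s / (n + δ).
k^0.6 = 0.22 / (0.030 + 0.092) = 0.22 / 0.122 = 1.8033
k* = 1.8033^(1/0.6) ≈ 2.6717
y* = (k*)^α = 2.6717^0.4 ≈ 1.4815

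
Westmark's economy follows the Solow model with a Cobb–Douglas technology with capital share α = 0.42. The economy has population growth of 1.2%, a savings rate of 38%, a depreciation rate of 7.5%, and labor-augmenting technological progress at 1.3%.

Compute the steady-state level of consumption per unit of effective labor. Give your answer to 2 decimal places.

c* ≈ 1.63

Steady state requires s·f(k) = (n + g + δ)·k, i.e. s·k^α = (n + g + δ)·k.
Rearranging, k^(1−α) = s / (n + g + δ).
k^0.58 = 0.38 / (0.012 + 0.013 + 0.075) = 0.38 / 0.100 = 3.8000
k* = 3.8000^(1/0.58) ≈ 9.9914
y* = (k*)^α = 9.9914^0.42 ≈ 2.6293
c* = (1 − s)·y* = (1 − 0.38) × 2.6293 ≈ 1.6302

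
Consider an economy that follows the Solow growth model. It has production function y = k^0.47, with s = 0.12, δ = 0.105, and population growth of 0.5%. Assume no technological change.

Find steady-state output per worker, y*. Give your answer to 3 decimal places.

y* ≈ 1.080

At the steady state, Δk = 0, so s·k^α = (n + δ)·k.
Rearranging, k^(1−α) = s / (n + δ).
k^0.53 = 0.12 / (0.005 + 0.105) = 0.12 / 0.110 = 1.0909
k* = 1.0909^(1/0.53) ≈ 1.1784
y* = (k*)^α = 1.1784^0.47 ≈ 1.0802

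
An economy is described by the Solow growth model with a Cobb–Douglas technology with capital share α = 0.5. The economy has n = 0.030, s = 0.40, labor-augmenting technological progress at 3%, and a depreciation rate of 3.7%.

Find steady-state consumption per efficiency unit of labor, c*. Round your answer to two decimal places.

At the steady state, Δk = 0, so s·k^α = (n + g + δ)·k.
Rearranging, k^(1−α) = s / (n + g + δ).
k^0.5 = 0.40 / (0.030 + 0.030 + 0.037) = 0.40 / 0.097 = 4.1237
k* = 4.1237^(1/0.5) ≈ 17.0049
y* = (k*)^α = 17.0049^0.5 ≈ 4.1237
c* = (1 − s)·y* = (1 − 0.40) × 4.1237 ≈ 2.4742

c* ≈ 2.47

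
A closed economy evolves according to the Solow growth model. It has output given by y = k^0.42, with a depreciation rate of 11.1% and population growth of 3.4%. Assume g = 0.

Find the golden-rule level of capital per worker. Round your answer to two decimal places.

k_gold ≈ 6.26

The golden rule sets f'(k) = n + δ, i.e. α·k^(α−1) = n + δ.
So k^(1−α) = α / (n + δ) = 0.42 / 0.145 = 2.8966.
k_gold = 2.8966^(1/0.58) ≈ 6.2569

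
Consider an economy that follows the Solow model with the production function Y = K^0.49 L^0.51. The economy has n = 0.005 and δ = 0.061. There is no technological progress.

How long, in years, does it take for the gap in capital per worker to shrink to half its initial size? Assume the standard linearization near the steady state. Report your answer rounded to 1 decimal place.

about 20.6 years

Near the steady state the convergence rate is λ = (1 − α)(n + δ).
λ = (1 − 0.49) × 0.066 = 0.51 × 0.066 = 0.03366
Half-life = ln 2 / λ = 0.6931 / 0.03366 ≈ 20.59 years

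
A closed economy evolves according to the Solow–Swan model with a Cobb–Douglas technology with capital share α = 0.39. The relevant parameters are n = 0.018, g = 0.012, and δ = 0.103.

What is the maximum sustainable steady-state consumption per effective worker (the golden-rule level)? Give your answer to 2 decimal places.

At the golden rule, f'(k) = n + g + δ, so α·k^(α−1) = n + g + δ and k_gold = (α/(n + g + δ))^(1/(1−α)).
k_gold = (0.39/0.133)^(1/0.61) = 2.9323^1.6393 ≈ 5.8330
c_gold = f(k_gold) − (n + g + δ)·k_gold = 1.9893 − 0.133×5.8330 ≈ 1.2135

c_gold ≈ 1.21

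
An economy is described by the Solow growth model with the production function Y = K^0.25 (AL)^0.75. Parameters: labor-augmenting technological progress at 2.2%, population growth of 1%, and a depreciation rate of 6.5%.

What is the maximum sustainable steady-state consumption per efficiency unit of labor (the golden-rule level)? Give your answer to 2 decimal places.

c_gold ≈ 1.03

At the golden rule, f'(k) = n + g + δ, so α·k^(α−1) = n + g + δ and k_gold = (α/(n + g + δ))^(1/(1−α)).
k_gold = (0.25/0.097)^(1/0.75) = 2.5773^1.3333 ≈ 3.5335
c_gold = f(k_gold) − (n + g + δ)·k_gold = 1.3710 − 0.097×3.5335 ≈ 1.0283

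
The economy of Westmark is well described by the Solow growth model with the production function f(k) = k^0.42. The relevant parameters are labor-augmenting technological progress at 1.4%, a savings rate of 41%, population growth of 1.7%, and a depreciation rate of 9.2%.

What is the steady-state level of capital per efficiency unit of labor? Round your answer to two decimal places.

k* = 7.97

In steady state, investment equals break-even investment: s·k^α = (n + g + δ)·k.
Rearranging, k^(1−α) = s / (n + g + δ).
k^0.58 = 0.41 / (0.017 + 0.014 + 0.092) = 0.41 / 0.123 = 3.3333
k* = 3.3333^(1/0.58) ≈ 7.9709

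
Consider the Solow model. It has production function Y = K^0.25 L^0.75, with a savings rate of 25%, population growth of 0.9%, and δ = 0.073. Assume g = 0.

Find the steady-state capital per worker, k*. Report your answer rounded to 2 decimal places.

k* ≈ 4.42

At the steady state, Δk = 0, so s·k^α = (n + δ)·k.
Rearranging, k^(1−α) = s / (n + δ).
k^0.75 = 0.25 / (0.009 + 0.073) = 0.25 / 0.082 = 3.0488
k* = 3.0488^(1/0.75) ≈ 4.4208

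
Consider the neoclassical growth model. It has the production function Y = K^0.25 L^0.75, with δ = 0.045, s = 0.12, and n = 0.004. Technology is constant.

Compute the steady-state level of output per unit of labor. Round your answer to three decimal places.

y* ≈ 1.348

Steady state requires s·f(k) = (n + δ)·k, i.e. s·k^α = (n + δ)·k.
Dividing both sides by k: k^(1−α) = s / (n + δ).
k^0.75 = 0.12 / (0.004 + 0.045) = 0.12 / 0.049 = 2.4490
k* = 2.4490^(1/0.75) ≈ 3.3010
y* = (k*)^α = 3.3010^0.25 ≈ 1.3479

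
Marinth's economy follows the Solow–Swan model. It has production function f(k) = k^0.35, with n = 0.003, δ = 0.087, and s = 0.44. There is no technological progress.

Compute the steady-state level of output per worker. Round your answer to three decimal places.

At the steady state, Δk = 0, so s·k^α = (n + δ)·k.
Rearranging, k^(1−α) = s / (n + δ).
k^0.65 = 0.44 / (0.003 + 0.087) = 0.44 / 0.090 = 4.8889
k* = 4.8889^(1/0.65) ≈ 11.4901
y* = (k*)^α = 11.4901^0.35 ≈ 2.3502

y* = 2.350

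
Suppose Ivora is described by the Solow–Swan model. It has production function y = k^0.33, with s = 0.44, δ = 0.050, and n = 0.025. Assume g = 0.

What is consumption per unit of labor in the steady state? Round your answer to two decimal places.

c* ≈ 1.34

In steady state, investment equals break-even investment: s·k^α = (n + δ)·k.
Rearranging, k^(1−α) = s / (n + δ).
k^0.67 = 0.44 / (0.025 + 0.050) = 0.44 / 0.075 = 5.8667
k* = 5.8667^(1/0.67) ≈ 14.0235
y* = (k*)^α = 14.0235^0.33 ≈ 2.3904
c* = (1 − s)·y* = (1 − 0.44) × 2.3904 ≈ 1.3386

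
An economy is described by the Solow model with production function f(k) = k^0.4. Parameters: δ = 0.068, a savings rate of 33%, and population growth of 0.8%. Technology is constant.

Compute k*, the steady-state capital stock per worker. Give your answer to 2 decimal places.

In steady state, investment equals break-even investment: s·k^α = (n + δ)·k.
Rearranging, k^(1−α) = s / (n + δ).
k^0.6 = 0.33 / (0.008 + 0.068) = 0.33 / 0.076 = 4.3421
k* = 4.3421^(1/0.6) ≈ 11.5567

k* = 11.56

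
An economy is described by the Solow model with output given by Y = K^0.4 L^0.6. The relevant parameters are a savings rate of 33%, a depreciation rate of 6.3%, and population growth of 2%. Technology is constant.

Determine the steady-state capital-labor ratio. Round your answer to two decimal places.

In steady state, investment equals break-even investment: s·k^α = (n + δ)·k.
Dividing both sides by k: k^(1−α) = s / (n + δ).
k^0.6 = 0.33 / (0.020 + 0.063) = 0.33 / 0.083 = 3.9759
k* = 3.9759^(1/0.6) ≈ 9.9784

k* = 9.98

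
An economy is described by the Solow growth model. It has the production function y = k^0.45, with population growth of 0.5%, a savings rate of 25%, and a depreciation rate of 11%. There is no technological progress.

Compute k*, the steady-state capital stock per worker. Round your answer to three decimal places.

At the steady state, Δk = 0, so s·k^α = (n + δ)·k.
Dividing both sides by k: k^(1−α) = s / (n + δ).
k^0.55 = 0.25 / (0.005 + 0.110) = 0.25 / 0.115 = 2.1739
k* = 2.1739^(1/0.55) ≈ 4.1036

k* ≈ 4.104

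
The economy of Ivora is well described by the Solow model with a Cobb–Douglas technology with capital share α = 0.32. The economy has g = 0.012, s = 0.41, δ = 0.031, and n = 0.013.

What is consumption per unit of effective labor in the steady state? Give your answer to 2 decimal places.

Steady state requires s·f(k) = (n + g + δ)·k, i.e. s·k^α = (n + g + δ)·k.
Dividing both sides by k: k^(1−α) = s / (n + g + δ).
k^0.68 = 0.41 / (0.013 + 0.012 + 0.031) = 0.41 / 0.056 = 7.3214
k* = 7.3214^(1/0.68) ≈ 18.6837
y* = (k*)^α = 18.6837^0.32 ≈ 2.5519
c* = (1 − s)·y* = (1 − 0.41) × 2.5519 ≈ 1.5056

c* = 1.51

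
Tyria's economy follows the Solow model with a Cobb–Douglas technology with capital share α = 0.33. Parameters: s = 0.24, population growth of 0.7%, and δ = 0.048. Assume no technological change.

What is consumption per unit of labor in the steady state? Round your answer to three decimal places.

c* ≈ 1.570

Steady state requires s·f(k) = (n + δ)·k, i.e. s·k^α = (n + δ)·k.
Dividing both sides by k: k^(1−α) = s / (n + δ).
k^0.67 = 0.24 / (0.007 + 0.048) = 0.24 / 0.055 = 4.3636
k* = 4.3636^(1/0.67) ≈ 9.0156
y* = (k*)^α = 9.0156^0.33 ≈ 2.0661
c* = (1 − s)·y* = (1 − 0.24) × 2.0661 ≈ 1.5702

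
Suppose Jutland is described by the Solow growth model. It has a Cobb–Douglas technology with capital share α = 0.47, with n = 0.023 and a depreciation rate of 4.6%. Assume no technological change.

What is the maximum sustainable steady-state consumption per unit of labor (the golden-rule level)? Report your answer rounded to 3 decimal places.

At the golden rule, f'(k) = n + δ, so α·k^(α−1) = n + δ and k_gold = (α/(n + δ))^(1/(1−α)).
k_gold = (0.47/0.069)^(1/0.53) = 6.8116^1.8868 ≈ 37.3400
c_gold = f(k_gold) − (n + δ)·k_gold = 5.4818 − 0.069×37.3400 ≈ 2.9053

c_gold ≈ 2.905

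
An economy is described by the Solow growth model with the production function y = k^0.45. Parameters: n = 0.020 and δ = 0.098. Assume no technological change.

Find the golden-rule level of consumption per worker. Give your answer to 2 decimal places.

c_gold ≈ 1.64

At the golden rule, f'(k) = n + δ, so α·k^(α−1) = n + δ and k_gold = (α/(n + δ))^(1/(1−α)).
k_gold = (0.45/0.118)^(1/0.55) = 3.8136^1.8182 ≈ 11.4021
c_gold = f(k_gold) − (n + δ)·k_gold = 2.9898 − 0.118×11.4021 ≈ 1.6444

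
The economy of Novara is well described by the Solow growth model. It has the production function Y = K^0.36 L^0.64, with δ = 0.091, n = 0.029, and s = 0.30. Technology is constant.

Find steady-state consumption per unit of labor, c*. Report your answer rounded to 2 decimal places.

Steady state requires s·f(k) = (n + δ)·k, i.e. s·k^α = (n + δ)·k.
Rearranging, k^(1−α) = s / (n + δ).
k^0.64 = 0.30 / (0.029 + 0.091) = 0.30 / 0.120 = 2.5000
k* = 2.5000^(1/0.64) ≈ 4.1858
y* = (k*)^α = 4.1858^0.36 ≈ 1.6743
c* = (1 − s)·y* = (1 − 0.30) × 1.6743 ≈ 1.1720

c* = 1.17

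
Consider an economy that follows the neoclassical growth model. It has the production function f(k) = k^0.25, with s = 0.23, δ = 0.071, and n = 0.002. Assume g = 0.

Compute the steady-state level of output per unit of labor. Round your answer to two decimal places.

Steady state requires s·f(k) = (n + δ)·k, i.e. s·k^α = (n + δ)·k.
Dividing both sides by k: k^(1−α) = s / (n + δ).
k^0.75 = 0.23 / (0.002 + 0.071) = 0.23 / 0.073 = 3.1507
k* = 3.1507^(1/0.75) ≈ 4.6189
y* = (k*)^α = 4.6189^0.25 ≈ 1.4660

y* = 1.47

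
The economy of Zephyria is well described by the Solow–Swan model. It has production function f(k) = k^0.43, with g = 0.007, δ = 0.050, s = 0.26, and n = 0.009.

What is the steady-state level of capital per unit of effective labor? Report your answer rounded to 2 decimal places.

k* ≈ 11.08

In steady state, investment equals break-even investment: s·k^α = (n + g + δ)·k.
Rearranging, k^(1−α) = s / (n + g + δ).
k^0.57 = 0.26 / (0.009 + 0.007 + 0.050) = 0.26 / 0.066 = 3.9394
k* = 3.9394^(1/0.57) ≈ 11.0819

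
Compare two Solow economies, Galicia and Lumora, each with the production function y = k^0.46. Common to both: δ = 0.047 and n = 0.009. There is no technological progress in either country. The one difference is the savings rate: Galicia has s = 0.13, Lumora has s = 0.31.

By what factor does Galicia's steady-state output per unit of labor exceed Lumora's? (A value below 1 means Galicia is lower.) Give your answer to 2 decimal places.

ratio ≈ 0.48

Steady-state y* = [s/(n + δ)]^(α/(1−α)), so the ratio is [ (s_G/(n + δ)_G) / (s_L/(n + δ)_L) ]^0.8519.
s_G/(n + δ)_G = 0.13/0.056 = 2.3214; s_L/(n + δ)_L = 0.31/0.056 = 5.5357.
Ratio = (2.3214/5.5357)^0.8519 = 0.4194^0.8519 ≈ 0.4770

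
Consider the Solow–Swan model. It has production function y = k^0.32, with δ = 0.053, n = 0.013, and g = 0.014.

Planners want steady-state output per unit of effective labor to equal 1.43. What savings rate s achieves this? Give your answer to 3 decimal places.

Steady state requires s·f(k) = (n + g + δ)·k, i.e. s·k^α = (n + g + δ)·k.
Since y* = [s/(n + g + δ)]^(α/(1−α)), we have s/(n + g + δ) = (y*)^((1−α)/α) = 1.43^2.125 = 2.1384.
Therefore s = 2.1384 × (n + g + δ) = 2.1384 × 0.080 = 0.1711.

s ≈ 0.171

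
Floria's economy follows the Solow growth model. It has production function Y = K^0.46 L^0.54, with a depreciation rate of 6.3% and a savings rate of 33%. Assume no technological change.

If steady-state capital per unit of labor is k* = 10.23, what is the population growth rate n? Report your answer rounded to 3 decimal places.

n ≈ 0.031

At the steady state, Δk = 0, so s·k^α = (n + δ)·k.
So s / (n + δ) = (k*)^(1−α) = 10.23^0.54 = 3.5102.
Therefore n + δ = s / 3.5102 = 0.33 / 3.5102 = 0.0940, so n = 0.0940 − 0.063 = 0.0310.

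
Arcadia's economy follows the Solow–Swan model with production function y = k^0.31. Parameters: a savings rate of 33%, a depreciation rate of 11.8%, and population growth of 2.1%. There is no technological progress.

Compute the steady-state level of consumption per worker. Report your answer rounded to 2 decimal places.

At the steady state, Δk = 0, so s·k^α = (n + δ)·k.
Dividing both sides by k: k^(1−α) = s / (n + δ).
k^0.69 = 0.33 / (0.021 + 0.118) = 0.33 / 0.139 = 2.3741
k* = 2.3741^(1/0.69) ≈ 3.5011
y* = (k*)^α = 3.5011^0.31 ≈ 1.4747
c* = (1 − s)·y* = (1 − 0.33) × 1.4747 ≈ 0.9880

c* ≈ 0.99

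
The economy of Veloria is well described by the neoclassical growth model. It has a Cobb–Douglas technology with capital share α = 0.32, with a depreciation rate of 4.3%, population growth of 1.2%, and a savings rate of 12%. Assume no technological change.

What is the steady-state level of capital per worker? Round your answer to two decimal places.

Steady state requires s·f(k) = (n + δ)·k, i.e. s·k^α = (n + δ)·k.
Rearranging, k^(1−α) = s / (n + δ).
k^0.68 = 0.12 / (0.012 + 0.043) = 0.12 / 0.055 = 2.1818
k* = 2.1818^(1/0.68) ≈ 3.1496

k* = 3.15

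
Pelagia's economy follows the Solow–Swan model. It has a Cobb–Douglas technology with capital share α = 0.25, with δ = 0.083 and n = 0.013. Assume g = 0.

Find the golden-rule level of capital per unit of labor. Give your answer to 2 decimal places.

The golden rule sets f'(k) = n + δ, i.e. α·k^(α−1) = n + δ.
So k^(1−α) = α / (n + δ) = 0.25 / 0.096 = 2.6042.
k_gold = 2.6042^(1/0.75) ≈ 3.5829

k_gold ≈ 3.58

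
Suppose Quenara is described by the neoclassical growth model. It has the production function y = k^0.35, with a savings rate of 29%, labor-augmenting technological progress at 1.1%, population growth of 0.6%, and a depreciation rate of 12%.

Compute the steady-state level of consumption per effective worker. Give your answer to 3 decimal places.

In steady state, investment equals break-even investment: s·k^α = (n + g + δ)·k.
Dividing both sides by k: k^(1−α) = s / (n + g + δ).
k^0.65 = 0.29 / (0.006 + 0.011 + 0.120) = 0.29 / 0.137 = 2.1168
k* = 2.1168^(1/0.65) ≈ 3.1699
y* = (k*)^α = 3.1699^0.35 ≈ 1.4975
c* = (1 − s)·y* = (1 − 0.29) × 1.4975 ≈ 1.0632

c* = 1.063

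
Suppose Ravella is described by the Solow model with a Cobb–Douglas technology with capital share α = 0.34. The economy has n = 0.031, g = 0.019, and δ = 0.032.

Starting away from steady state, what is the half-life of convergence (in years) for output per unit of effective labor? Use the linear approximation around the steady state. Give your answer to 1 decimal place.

Near the steady state the convergence rate is λ = (1 − α)(n + g + δ).
λ = (1 − 0.34) × 0.082 = 0.66 × 0.082 = 0.05412
Half-life = ln 2 / λ = 0.6931 / 0.05412 ≈ 12.81 years

t_½ ≈ 12.8 years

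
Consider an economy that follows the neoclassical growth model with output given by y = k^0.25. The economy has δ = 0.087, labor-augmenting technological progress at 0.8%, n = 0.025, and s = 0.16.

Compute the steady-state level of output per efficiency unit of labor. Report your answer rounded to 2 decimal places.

In steady state, investment equals break-even investment: s·k^α = (n + g + δ)·k.
Dividing both sides by k: k^(1−α) = s / (n + g + δ).
k^0.75 = 0.16 / (0.025 + 0.008 + 0.087) = 0.16 / 0.120 = 1.3333
k* = 1.3333^(1/0.75) ≈ 1.4675
y* = (k*)^α = 1.4675^0.25 ≈ 1.1006

y* = 1.10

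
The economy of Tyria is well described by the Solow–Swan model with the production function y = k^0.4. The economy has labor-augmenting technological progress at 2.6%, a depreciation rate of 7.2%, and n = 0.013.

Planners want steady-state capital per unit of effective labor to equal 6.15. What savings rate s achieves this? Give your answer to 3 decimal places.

Steady state requires s·f(k) = (n + g + δ)·k, i.e. s·k^α = (n + g + δ)·k.
So s / (n + g + δ) = (k*)^(1−α) = 6.15^0.6 = 2.9739.
Therefore s = 2.9739 × (n + g + δ) = 2.9739 × 0.111 = 0.3301.

s ≈ 0.330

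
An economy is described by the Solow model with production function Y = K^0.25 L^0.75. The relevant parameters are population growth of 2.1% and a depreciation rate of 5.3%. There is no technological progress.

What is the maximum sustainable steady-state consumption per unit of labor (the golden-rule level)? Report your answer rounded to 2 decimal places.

c_gold ≈ 1.13

At the golden rule, f'(k) = n + δ, so α·k^(α−1) = n + δ and k_gold = (α/(n + δ))^(1/(1−α)).
k_gold = (0.25/0.074)^(1/0.75) = 3.3784^1.3333 ≈ 5.0691
c_gold = f(k_gold) − (n + δ)·k_gold = 1.5005 − 0.074×5.0691 ≈ 1.1254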